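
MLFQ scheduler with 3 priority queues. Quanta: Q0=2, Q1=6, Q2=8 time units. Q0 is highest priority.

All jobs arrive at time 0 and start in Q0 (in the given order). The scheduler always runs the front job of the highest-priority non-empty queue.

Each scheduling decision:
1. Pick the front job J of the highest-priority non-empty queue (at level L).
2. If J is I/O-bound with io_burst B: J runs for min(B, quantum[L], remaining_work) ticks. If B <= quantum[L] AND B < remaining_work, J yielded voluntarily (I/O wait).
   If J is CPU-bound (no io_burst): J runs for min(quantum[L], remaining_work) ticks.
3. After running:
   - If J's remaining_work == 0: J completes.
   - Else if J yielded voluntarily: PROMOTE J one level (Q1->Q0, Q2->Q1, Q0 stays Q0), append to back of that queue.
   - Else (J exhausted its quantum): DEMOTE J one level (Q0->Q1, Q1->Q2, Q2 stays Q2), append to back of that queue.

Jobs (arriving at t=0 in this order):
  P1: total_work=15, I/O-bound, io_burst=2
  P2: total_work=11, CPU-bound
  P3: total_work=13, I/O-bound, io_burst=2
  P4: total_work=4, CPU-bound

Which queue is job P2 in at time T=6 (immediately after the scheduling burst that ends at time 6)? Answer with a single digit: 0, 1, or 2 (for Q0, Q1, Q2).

t=0-2: P1@Q0 runs 2, rem=13, I/O yield, promote→Q0. Q0=[P2,P3,P4,P1] Q1=[] Q2=[]
t=2-4: P2@Q0 runs 2, rem=9, quantum used, demote→Q1. Q0=[P3,P4,P1] Q1=[P2] Q2=[]
t=4-6: P3@Q0 runs 2, rem=11, I/O yield, promote→Q0. Q0=[P4,P1,P3] Q1=[P2] Q2=[]
t=6-8: P4@Q0 runs 2, rem=2, quantum used, demote→Q1. Q0=[P1,P3] Q1=[P2,P4] Q2=[]
t=8-10: P1@Q0 runs 2, rem=11, I/O yield, promote→Q0. Q0=[P3,P1] Q1=[P2,P4] Q2=[]
t=10-12: P3@Q0 runs 2, rem=9, I/O yield, promote→Q0. Q0=[P1,P3] Q1=[P2,P4] Q2=[]
t=12-14: P1@Q0 runs 2, rem=9, I/O yield, promote→Q0. Q0=[P3,P1] Q1=[P2,P4] Q2=[]
t=14-16: P3@Q0 runs 2, rem=7, I/O yield, promote→Q0. Q0=[P1,P3] Q1=[P2,P4] Q2=[]
t=16-18: P1@Q0 runs 2, rem=7, I/O yield, promote→Q0. Q0=[P3,P1] Q1=[P2,P4] Q2=[]
t=18-20: P3@Q0 runs 2, rem=5, I/O yield, promote→Q0. Q0=[P1,P3] Q1=[P2,P4] Q2=[]
t=20-22: P1@Q0 runs 2, rem=5, I/O yield, promote→Q0. Q0=[P3,P1] Q1=[P2,P4] Q2=[]
t=22-24: P3@Q0 runs 2, rem=3, I/O yield, promote→Q0. Q0=[P1,P3] Q1=[P2,P4] Q2=[]
t=24-26: P1@Q0 runs 2, rem=3, I/O yield, promote→Q0. Q0=[P3,P1] Q1=[P2,P4] Q2=[]
t=26-28: P3@Q0 runs 2, rem=1, I/O yield, promote→Q0. Q0=[P1,P3] Q1=[P2,P4] Q2=[]
t=28-30: P1@Q0 runs 2, rem=1, I/O yield, promote→Q0. Q0=[P3,P1] Q1=[P2,P4] Q2=[]
t=30-31: P3@Q0 runs 1, rem=0, completes. Q0=[P1] Q1=[P2,P4] Q2=[]
t=31-32: P1@Q0 runs 1, rem=0, completes. Q0=[] Q1=[P2,P4] Q2=[]
t=32-38: P2@Q1 runs 6, rem=3, quantum used, demote→Q2. Q0=[] Q1=[P4] Q2=[P2]
t=38-40: P4@Q1 runs 2, rem=0, completes. Q0=[] Q1=[] Q2=[P2]
t=40-43: P2@Q2 runs 3, rem=0, completes. Q0=[] Q1=[] Q2=[]

Answer: 1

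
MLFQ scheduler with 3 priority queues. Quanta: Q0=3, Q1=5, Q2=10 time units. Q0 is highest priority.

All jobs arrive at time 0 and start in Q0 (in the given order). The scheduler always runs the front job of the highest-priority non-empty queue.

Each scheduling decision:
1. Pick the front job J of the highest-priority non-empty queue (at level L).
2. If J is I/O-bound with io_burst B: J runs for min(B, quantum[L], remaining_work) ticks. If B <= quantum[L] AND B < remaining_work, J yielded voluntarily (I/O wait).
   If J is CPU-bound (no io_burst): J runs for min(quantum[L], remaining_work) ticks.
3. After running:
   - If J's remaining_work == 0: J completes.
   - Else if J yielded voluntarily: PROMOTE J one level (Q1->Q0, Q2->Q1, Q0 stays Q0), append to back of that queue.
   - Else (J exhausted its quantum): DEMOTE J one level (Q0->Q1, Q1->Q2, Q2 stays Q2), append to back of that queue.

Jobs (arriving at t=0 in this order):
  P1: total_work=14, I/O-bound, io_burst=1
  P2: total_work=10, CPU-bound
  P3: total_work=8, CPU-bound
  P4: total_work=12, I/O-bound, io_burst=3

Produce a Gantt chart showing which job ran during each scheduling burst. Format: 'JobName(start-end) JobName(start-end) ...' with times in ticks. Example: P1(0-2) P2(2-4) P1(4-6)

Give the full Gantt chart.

Answer: P1(0-1) P2(1-4) P3(4-7) P4(7-10) P1(10-11) P4(11-14) P1(14-15) P4(15-18) P1(18-19) P4(19-22) P1(22-23) P1(23-24) P1(24-25) P1(25-26) P1(26-27) P1(27-28) P1(28-29) P1(29-30) P1(30-31) P1(31-32) P2(32-37) P3(37-42) P2(42-44)

Derivation:
t=0-1: P1@Q0 runs 1, rem=13, I/O yield, promote→Q0. Q0=[P2,P3,P4,P1] Q1=[] Q2=[]
t=1-4: P2@Q0 runs 3, rem=7, quantum used, demote→Q1. Q0=[P3,P4,P1] Q1=[P2] Q2=[]
t=4-7: P3@Q0 runs 3, rem=5, quantum used, demote→Q1. Q0=[P4,P1] Q1=[P2,P3] Q2=[]
t=7-10: P4@Q0 runs 3, rem=9, I/O yield, promote→Q0. Q0=[P1,P4] Q1=[P2,P3] Q2=[]
t=10-11: P1@Q0 runs 1, rem=12, I/O yield, promote→Q0. Q0=[P4,P1] Q1=[P2,P3] Q2=[]
t=11-14: P4@Q0 runs 3, rem=6, I/O yield, promote→Q0. Q0=[P1,P4] Q1=[P2,P3] Q2=[]
t=14-15: P1@Q0 runs 1, rem=11, I/O yield, promote→Q0. Q0=[P4,P1] Q1=[P2,P3] Q2=[]
t=15-18: P4@Q0 runs 3, rem=3, I/O yield, promote→Q0. Q0=[P1,P4] Q1=[P2,P3] Q2=[]
t=18-19: P1@Q0 runs 1, rem=10, I/O yield, promote→Q0. Q0=[P4,P1] Q1=[P2,P3] Q2=[]
t=19-22: P4@Q0 runs 3, rem=0, completes. Q0=[P1] Q1=[P2,P3] Q2=[]
t=22-23: P1@Q0 runs 1, rem=9, I/O yield, promote→Q0. Q0=[P1] Q1=[P2,P3] Q2=[]
t=23-24: P1@Q0 runs 1, rem=8, I/O yield, promote→Q0. Q0=[P1] Q1=[P2,P3] Q2=[]
t=24-25: P1@Q0 runs 1, rem=7, I/O yield, promote→Q0. Q0=[P1] Q1=[P2,P3] Q2=[]
t=25-26: P1@Q0 runs 1, rem=6, I/O yield, promote→Q0. Q0=[P1] Q1=[P2,P3] Q2=[]
t=26-27: P1@Q0 runs 1, rem=5, I/O yield, promote→Q0. Q0=[P1] Q1=[P2,P3] Q2=[]
t=27-28: P1@Q0 runs 1, rem=4, I/O yield, promote→Q0. Q0=[P1] Q1=[P2,P3] Q2=[]
t=28-29: P1@Q0 runs 1, rem=3, I/O yield, promote→Q0. Q0=[P1] Q1=[P2,P3] Q2=[]
t=29-30: P1@Q0 runs 1, rem=2, I/O yield, promote→Q0. Q0=[P1] Q1=[P2,P3] Q2=[]
t=30-31: P1@Q0 runs 1, rem=1, I/O yield, promote→Q0. Q0=[P1] Q1=[P2,P3] Q2=[]
t=31-32: P1@Q0 runs 1, rem=0, completes. Q0=[] Q1=[P2,P3] Q2=[]
t=32-37: P2@Q1 runs 5, rem=2, quantum used, demote→Q2. Q0=[] Q1=[P3] Q2=[P2]
t=37-42: P3@Q1 runs 5, rem=0, completes. Q0=[] Q1=[] Q2=[P2]
t=42-44: P2@Q2 runs 2, rem=0, completes. Q0=[] Q1=[] Q2=[]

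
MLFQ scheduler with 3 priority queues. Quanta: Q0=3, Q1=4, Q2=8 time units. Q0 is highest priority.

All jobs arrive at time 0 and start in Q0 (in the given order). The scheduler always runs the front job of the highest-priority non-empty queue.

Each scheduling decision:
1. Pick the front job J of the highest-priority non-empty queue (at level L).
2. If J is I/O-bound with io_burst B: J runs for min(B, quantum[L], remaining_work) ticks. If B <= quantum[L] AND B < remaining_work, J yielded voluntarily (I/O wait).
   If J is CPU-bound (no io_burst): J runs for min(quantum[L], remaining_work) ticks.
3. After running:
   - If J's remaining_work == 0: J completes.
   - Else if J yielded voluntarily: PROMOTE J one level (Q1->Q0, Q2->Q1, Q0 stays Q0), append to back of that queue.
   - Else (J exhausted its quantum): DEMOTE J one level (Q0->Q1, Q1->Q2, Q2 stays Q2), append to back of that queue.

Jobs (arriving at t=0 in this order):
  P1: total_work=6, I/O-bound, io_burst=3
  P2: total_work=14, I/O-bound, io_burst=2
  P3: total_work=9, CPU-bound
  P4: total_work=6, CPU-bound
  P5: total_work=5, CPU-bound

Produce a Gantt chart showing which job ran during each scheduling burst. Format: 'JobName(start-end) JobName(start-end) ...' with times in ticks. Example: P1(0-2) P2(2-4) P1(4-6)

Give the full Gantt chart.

t=0-3: P1@Q0 runs 3, rem=3, I/O yield, promote→Q0. Q0=[P2,P3,P4,P5,P1] Q1=[] Q2=[]
t=3-5: P2@Q0 runs 2, rem=12, I/O yield, promote→Q0. Q0=[P3,P4,P5,P1,P2] Q1=[] Q2=[]
t=5-8: P3@Q0 runs 3, rem=6, quantum used, demote→Q1. Q0=[P4,P5,P1,P2] Q1=[P3] Q2=[]
t=8-11: P4@Q0 runs 3, rem=3, quantum used, demote→Q1. Q0=[P5,P1,P2] Q1=[P3,P4] Q2=[]
t=11-14: P5@Q0 runs 3, rem=2, quantum used, demote→Q1. Q0=[P1,P2] Q1=[P3,P4,P5] Q2=[]
t=14-17: P1@Q0 runs 3, rem=0, completes. Q0=[P2] Q1=[P3,P4,P5] Q2=[]
t=17-19: P2@Q0 runs 2, rem=10, I/O yield, promote→Q0. Q0=[P2] Q1=[P3,P4,P5] Q2=[]
t=19-21: P2@Q0 runs 2, rem=8, I/O yield, promote→Q0. Q0=[P2] Q1=[P3,P4,P5] Q2=[]
t=21-23: P2@Q0 runs 2, rem=6, I/O yield, promote→Q0. Q0=[P2] Q1=[P3,P4,P5] Q2=[]
t=23-25: P2@Q0 runs 2, rem=4, I/O yield, promote→Q0. Q0=[P2] Q1=[P3,P4,P5] Q2=[]
t=25-27: P2@Q0 runs 2, rem=2, I/O yield, promote→Q0. Q0=[P2] Q1=[P3,P4,P5] Q2=[]
t=27-29: P2@Q0 runs 2, rem=0, completes. Q0=[] Q1=[P3,P4,P5] Q2=[]
t=29-33: P3@Q1 runs 4, rem=2, quantum used, demote→Q2. Q0=[] Q1=[P4,P5] Q2=[P3]
t=33-36: P4@Q1 runs 3, rem=0, completes. Q0=[] Q1=[P5] Q2=[P3]
t=36-38: P5@Q1 runs 2, rem=0, completes. Q0=[] Q1=[] Q2=[P3]
t=38-40: P3@Q2 runs 2, rem=0, completes. Q0=[] Q1=[] Q2=[]

Answer: P1(0-3) P2(3-5) P3(5-8) P4(8-11) P5(11-14) P1(14-17) P2(17-19) P2(19-21) P2(21-23) P2(23-25) P2(25-27) P2(27-29) P3(29-33) P4(33-36) P5(36-38) P3(38-40)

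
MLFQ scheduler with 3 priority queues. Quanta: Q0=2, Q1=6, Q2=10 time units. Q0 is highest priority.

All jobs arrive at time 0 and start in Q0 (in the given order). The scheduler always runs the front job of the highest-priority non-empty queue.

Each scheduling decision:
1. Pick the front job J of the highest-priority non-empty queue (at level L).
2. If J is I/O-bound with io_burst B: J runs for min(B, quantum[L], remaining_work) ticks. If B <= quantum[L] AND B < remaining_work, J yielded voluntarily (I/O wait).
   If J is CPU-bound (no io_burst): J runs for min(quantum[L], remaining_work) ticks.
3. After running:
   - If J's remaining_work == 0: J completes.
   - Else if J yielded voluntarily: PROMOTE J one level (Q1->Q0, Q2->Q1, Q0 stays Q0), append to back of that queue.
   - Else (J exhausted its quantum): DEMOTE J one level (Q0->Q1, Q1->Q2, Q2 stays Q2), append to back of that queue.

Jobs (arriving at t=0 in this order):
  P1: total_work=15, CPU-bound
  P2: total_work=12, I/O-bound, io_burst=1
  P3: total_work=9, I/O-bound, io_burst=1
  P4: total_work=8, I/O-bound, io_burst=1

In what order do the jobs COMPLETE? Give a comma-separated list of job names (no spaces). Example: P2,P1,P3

Answer: P4,P3,P2,P1

Derivation:
t=0-2: P1@Q0 runs 2, rem=13, quantum used, demote→Q1. Q0=[P2,P3,P4] Q1=[P1] Q2=[]
t=2-3: P2@Q0 runs 1, rem=11, I/O yield, promote→Q0. Q0=[P3,P4,P2] Q1=[P1] Q2=[]
t=3-4: P3@Q0 runs 1, rem=8, I/O yield, promote→Q0. Q0=[P4,P2,P3] Q1=[P1] Q2=[]
t=4-5: P4@Q0 runs 1, rem=7, I/O yield, promote→Q0. Q0=[P2,P3,P4] Q1=[P1] Q2=[]
t=5-6: P2@Q0 runs 1, rem=10, I/O yield, promote→Q0. Q0=[P3,P4,P2] Q1=[P1] Q2=[]
t=6-7: P3@Q0 runs 1, rem=7, I/O yield, promote→Q0. Q0=[P4,P2,P3] Q1=[P1] Q2=[]
t=7-8: P4@Q0 runs 1, rem=6, I/O yield, promote→Q0. Q0=[P2,P3,P4] Q1=[P1] Q2=[]
t=8-9: P2@Q0 runs 1, rem=9, I/O yield, promote→Q0. Q0=[P3,P4,P2] Q1=[P1] Q2=[]
t=9-10: P3@Q0 runs 1, rem=6, I/O yield, promote→Q0. Q0=[P4,P2,P3] Q1=[P1] Q2=[]
t=10-11: P4@Q0 runs 1, rem=5, I/O yield, promote→Q0. Q0=[P2,P3,P4] Q1=[P1] Q2=[]
t=11-12: P2@Q0 runs 1, rem=8, I/O yield, promote→Q0. Q0=[P3,P4,P2] Q1=[P1] Q2=[]
t=12-13: P3@Q0 runs 1, rem=5, I/O yield, promote→Q0. Q0=[P4,P2,P3] Q1=[P1] Q2=[]
t=13-14: P4@Q0 runs 1, rem=4, I/O yield, promote→Q0. Q0=[P2,P3,P4] Q1=[P1] Q2=[]
t=14-15: P2@Q0 runs 1, rem=7, I/O yield, promote→Q0. Q0=[P3,P4,P2] Q1=[P1] Q2=[]
t=15-16: P3@Q0 runs 1, rem=4, I/O yield, promote→Q0. Q0=[P4,P2,P3] Q1=[P1] Q2=[]
t=16-17: P4@Q0 runs 1, rem=3, I/O yield, promote→Q0. Q0=[P2,P3,P4] Q1=[P1] Q2=[]
t=17-18: P2@Q0 runs 1, rem=6, I/O yield, promote→Q0. Q0=[P3,P4,P2] Q1=[P1] Q2=[]
t=18-19: P3@Q0 runs 1, rem=3, I/O yield, promote→Q0. Q0=[P4,P2,P3] Q1=[P1] Q2=[]
t=19-20: P4@Q0 runs 1, rem=2, I/O yield, promote→Q0. Q0=[P2,P3,P4] Q1=[P1] Q2=[]
t=20-21: P2@Q0 runs 1, rem=5, I/O yield, promote→Q0. Q0=[P3,P4,P2] Q1=[P1] Q2=[]
t=21-22: P3@Q0 runs 1, rem=2, I/O yield, promote→Q0. Q0=[P4,P2,P3] Q1=[P1] Q2=[]
t=22-23: P4@Q0 runs 1, rem=1, I/O yield, promote→Q0. Q0=[P2,P3,P4] Q1=[P1] Q2=[]
t=23-24: P2@Q0 runs 1, rem=4, I/O yield, promote→Q0. Q0=[P3,P4,P2] Q1=[P1] Q2=[]
t=24-25: P3@Q0 runs 1, rem=1, I/O yield, promote→Q0. Q0=[P4,P2,P3] Q1=[P1] Q2=[]
t=25-26: P4@Q0 runs 1, rem=0, completes. Q0=[P2,P3] Q1=[P1] Q2=[]
t=26-27: P2@Q0 runs 1, rem=3, I/O yield, promote→Q0. Q0=[P3,P2] Q1=[P1] Q2=[]
t=27-28: P3@Q0 runs 1, rem=0, completes. Q0=[P2] Q1=[P1] Q2=[]
t=28-29: P2@Q0 runs 1, rem=2, I/O yield, promote→Q0. Q0=[P2] Q1=[P1] Q2=[]
t=29-30: P2@Q0 runs 1, rem=1, I/O yield, promote→Q0. Q0=[P2] Q1=[P1] Q2=[]
t=30-31: P2@Q0 runs 1, rem=0, completes. Q0=[] Q1=[P1] Q2=[]
t=31-37: P1@Q1 runs 6, rem=7, quantum used, demote→Q2. Q0=[] Q1=[] Q2=[P1]
t=37-44: P1@Q2 runs 7, rem=0, completes. Q0=[] Q1=[] Q2=[]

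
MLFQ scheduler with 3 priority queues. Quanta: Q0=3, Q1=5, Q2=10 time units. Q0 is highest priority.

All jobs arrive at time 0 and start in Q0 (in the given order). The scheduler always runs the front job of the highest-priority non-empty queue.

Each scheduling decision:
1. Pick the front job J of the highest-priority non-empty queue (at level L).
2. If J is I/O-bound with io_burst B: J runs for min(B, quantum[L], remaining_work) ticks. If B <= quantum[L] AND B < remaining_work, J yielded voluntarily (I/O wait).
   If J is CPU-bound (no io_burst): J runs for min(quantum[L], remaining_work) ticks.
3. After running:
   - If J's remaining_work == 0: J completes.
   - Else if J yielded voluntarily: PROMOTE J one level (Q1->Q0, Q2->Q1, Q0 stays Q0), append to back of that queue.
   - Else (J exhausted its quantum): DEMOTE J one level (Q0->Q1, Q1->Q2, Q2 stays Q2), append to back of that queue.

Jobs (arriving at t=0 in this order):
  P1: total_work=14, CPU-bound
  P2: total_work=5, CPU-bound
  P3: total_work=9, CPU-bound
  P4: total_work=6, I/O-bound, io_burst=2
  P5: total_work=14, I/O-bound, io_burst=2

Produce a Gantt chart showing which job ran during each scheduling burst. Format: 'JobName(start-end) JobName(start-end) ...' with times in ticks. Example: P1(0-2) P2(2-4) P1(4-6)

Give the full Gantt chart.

t=0-3: P1@Q0 runs 3, rem=11, quantum used, demote→Q1. Q0=[P2,P3,P4,P5] Q1=[P1] Q2=[]
t=3-6: P2@Q0 runs 3, rem=2, quantum used, demote→Q1. Q0=[P3,P4,P5] Q1=[P1,P2] Q2=[]
t=6-9: P3@Q0 runs 3, rem=6, quantum used, demote→Q1. Q0=[P4,P5] Q1=[P1,P2,P3] Q2=[]
t=9-11: P4@Q0 runs 2, rem=4, I/O yield, promote→Q0. Q0=[P5,P4] Q1=[P1,P2,P3] Q2=[]
t=11-13: P5@Q0 runs 2, rem=12, I/O yield, promote→Q0. Q0=[P4,P5] Q1=[P1,P2,P3] Q2=[]
t=13-15: P4@Q0 runs 2, rem=2, I/O yield, promote→Q0. Q0=[P5,P4] Q1=[P1,P2,P3] Q2=[]
t=15-17: P5@Q0 runs 2, rem=10, I/O yield, promote→Q0. Q0=[P4,P5] Q1=[P1,P2,P3] Q2=[]
t=17-19: P4@Q0 runs 2, rem=0, completes. Q0=[P5] Q1=[P1,P2,P3] Q2=[]
t=19-21: P5@Q0 runs 2, rem=8, I/O yield, promote→Q0. Q0=[P5] Q1=[P1,P2,P3] Q2=[]
t=21-23: P5@Q0 runs 2, rem=6, I/O yield, promote→Q0. Q0=[P5] Q1=[P1,P2,P3] Q2=[]
t=23-25: P5@Q0 runs 2, rem=4, I/O yield, promote→Q0. Q0=[P5] Q1=[P1,P2,P3] Q2=[]
t=25-27: P5@Q0 runs 2, rem=2, I/O yield, promote→Q0. Q0=[P5] Q1=[P1,P2,P3] Q2=[]
t=27-29: P5@Q0 runs 2, rem=0, completes. Q0=[] Q1=[P1,P2,P3] Q2=[]
t=29-34: P1@Q1 runs 5, rem=6, quantum used, demote→Q2. Q0=[] Q1=[P2,P3] Q2=[P1]
t=34-36: P2@Q1 runs 2, rem=0, completes. Q0=[] Q1=[P3] Q2=[P1]
t=36-41: P3@Q1 runs 5, rem=1, quantum used, demote→Q2. Q0=[] Q1=[] Q2=[P1,P3]
t=41-47: P1@Q2 runs 6, rem=0, completes. Q0=[] Q1=[] Q2=[P3]
t=47-48: P3@Q2 runs 1, rem=0, completes. Q0=[] Q1=[] Q2=[]

Answer: P1(0-3) P2(3-6) P3(6-9) P4(9-11) P5(11-13) P4(13-15) P5(15-17) P4(17-19) P5(19-21) P5(21-23) P5(23-25) P5(25-27) P5(27-29) P1(29-34) P2(34-36) P3(36-41) P1(41-47) P3(47-48)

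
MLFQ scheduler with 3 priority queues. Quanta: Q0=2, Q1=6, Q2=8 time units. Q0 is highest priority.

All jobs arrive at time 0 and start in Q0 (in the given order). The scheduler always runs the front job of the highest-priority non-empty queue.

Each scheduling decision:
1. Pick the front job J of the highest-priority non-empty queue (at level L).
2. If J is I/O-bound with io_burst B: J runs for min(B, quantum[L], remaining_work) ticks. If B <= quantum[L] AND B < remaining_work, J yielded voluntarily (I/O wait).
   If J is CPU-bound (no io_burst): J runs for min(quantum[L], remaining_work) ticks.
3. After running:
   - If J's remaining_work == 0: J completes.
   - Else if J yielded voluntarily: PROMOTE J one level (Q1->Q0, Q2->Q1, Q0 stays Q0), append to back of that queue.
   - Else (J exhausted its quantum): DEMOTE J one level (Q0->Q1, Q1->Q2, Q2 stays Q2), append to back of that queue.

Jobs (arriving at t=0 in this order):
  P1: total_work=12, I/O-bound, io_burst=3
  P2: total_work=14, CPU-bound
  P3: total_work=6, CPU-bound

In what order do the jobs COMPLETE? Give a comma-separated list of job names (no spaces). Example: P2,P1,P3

Answer: P3,P1,P2

Derivation:
t=0-2: P1@Q0 runs 2, rem=10, quantum used, demote→Q1. Q0=[P2,P3] Q1=[P1] Q2=[]
t=2-4: P2@Q0 runs 2, rem=12, quantum used, demote→Q1. Q0=[P3] Q1=[P1,P2] Q2=[]
t=4-6: P3@Q0 runs 2, rem=4, quantum used, demote→Q1. Q0=[] Q1=[P1,P2,P3] Q2=[]
t=6-9: P1@Q1 runs 3, rem=7, I/O yield, promote→Q0. Q0=[P1] Q1=[P2,P3] Q2=[]
t=9-11: P1@Q0 runs 2, rem=5, quantum used, demote→Q1. Q0=[] Q1=[P2,P3,P1] Q2=[]
t=11-17: P2@Q1 runs 6, rem=6, quantum used, demote→Q2. Q0=[] Q1=[P3,P1] Q2=[P2]
t=17-21: P3@Q1 runs 4, rem=0, completes. Q0=[] Q1=[P1] Q2=[P2]
t=21-24: P1@Q1 runs 3, rem=2, I/O yield, promote→Q0. Q0=[P1] Q1=[] Q2=[P2]
t=24-26: P1@Q0 runs 2, rem=0, completes. Q0=[] Q1=[] Q2=[P2]
t=26-32: P2@Q2 runs 6, rem=0, completes. Q0=[] Q1=[] Q2=[]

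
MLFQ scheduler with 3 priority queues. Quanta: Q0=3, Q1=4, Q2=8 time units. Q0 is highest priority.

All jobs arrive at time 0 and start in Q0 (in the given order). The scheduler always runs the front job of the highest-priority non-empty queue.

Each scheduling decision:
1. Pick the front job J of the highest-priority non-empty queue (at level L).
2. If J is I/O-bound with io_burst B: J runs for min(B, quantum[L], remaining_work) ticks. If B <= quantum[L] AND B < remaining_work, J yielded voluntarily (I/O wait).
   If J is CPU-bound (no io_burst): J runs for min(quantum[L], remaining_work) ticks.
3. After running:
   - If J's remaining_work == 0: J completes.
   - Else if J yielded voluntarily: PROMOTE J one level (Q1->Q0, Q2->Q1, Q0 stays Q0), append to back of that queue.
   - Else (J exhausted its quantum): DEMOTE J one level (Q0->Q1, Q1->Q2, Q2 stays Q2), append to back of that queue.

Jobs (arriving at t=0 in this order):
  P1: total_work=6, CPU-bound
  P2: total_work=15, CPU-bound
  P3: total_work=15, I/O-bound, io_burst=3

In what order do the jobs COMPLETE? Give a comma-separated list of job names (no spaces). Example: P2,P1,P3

Answer: P3,P1,P2

Derivation:
t=0-3: P1@Q0 runs 3, rem=3, quantum used, demote→Q1. Q0=[P2,P3] Q1=[P1] Q2=[]
t=3-6: P2@Q0 runs 3, rem=12, quantum used, demote→Q1. Q0=[P3] Q1=[P1,P2] Q2=[]
t=6-9: P3@Q0 runs 3, rem=12, I/O yield, promote→Q0. Q0=[P3] Q1=[P1,P2] Q2=[]
t=9-12: P3@Q0 runs 3, rem=9, I/O yield, promote→Q0. Q0=[P3] Q1=[P1,P2] Q2=[]
t=12-15: P3@Q0 runs 3, rem=6, I/O yield, promote→Q0. Q0=[P3] Q1=[P1,P2] Q2=[]
t=15-18: P3@Q0 runs 3, rem=3, I/O yield, promote→Q0. Q0=[P3] Q1=[P1,P2] Q2=[]
t=18-21: P3@Q0 runs 3, rem=0, completes. Q0=[] Q1=[P1,P2] Q2=[]
t=21-24: P1@Q1 runs 3, rem=0, completes. Q0=[] Q1=[P2] Q2=[]
t=24-28: P2@Q1 runs 4, rem=8, quantum used, demote→Q2. Q0=[] Q1=[] Q2=[P2]
t=28-36: P2@Q2 runs 8, rem=0, completes. Q0=[] Q1=[] Q2=[]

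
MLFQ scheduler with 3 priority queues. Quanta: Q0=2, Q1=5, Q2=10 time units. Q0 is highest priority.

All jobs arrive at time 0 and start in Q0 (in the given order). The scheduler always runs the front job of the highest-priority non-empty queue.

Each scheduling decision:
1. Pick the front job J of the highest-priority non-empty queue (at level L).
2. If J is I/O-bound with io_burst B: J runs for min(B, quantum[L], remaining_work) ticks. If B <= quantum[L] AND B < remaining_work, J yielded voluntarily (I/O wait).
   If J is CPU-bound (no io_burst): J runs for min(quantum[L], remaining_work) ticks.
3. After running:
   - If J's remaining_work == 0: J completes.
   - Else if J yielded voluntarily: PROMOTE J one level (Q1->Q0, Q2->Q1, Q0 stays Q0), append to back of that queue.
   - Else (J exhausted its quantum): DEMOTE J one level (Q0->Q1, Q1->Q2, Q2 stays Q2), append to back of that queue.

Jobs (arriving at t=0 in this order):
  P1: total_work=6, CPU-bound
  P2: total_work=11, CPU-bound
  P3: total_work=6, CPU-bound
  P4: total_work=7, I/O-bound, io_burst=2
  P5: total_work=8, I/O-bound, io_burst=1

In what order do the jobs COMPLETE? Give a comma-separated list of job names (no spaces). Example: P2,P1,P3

t=0-2: P1@Q0 runs 2, rem=4, quantum used, demote→Q1. Q0=[P2,P3,P4,P5] Q1=[P1] Q2=[]
t=2-4: P2@Q0 runs 2, rem=9, quantum used, demote→Q1. Q0=[P3,P4,P5] Q1=[P1,P2] Q2=[]
t=4-6: P3@Q0 runs 2, rem=4, quantum used, demote→Q1. Q0=[P4,P5] Q1=[P1,P2,P3] Q2=[]
t=6-8: P4@Q0 runs 2, rem=5, I/O yield, promote→Q0. Q0=[P5,P4] Q1=[P1,P2,P3] Q2=[]
t=8-9: P5@Q0 runs 1, rem=7, I/O yield, promote→Q0. Q0=[P4,P5] Q1=[P1,P2,P3] Q2=[]
t=9-11: P4@Q0 runs 2, rem=3, I/O yield, promote→Q0. Q0=[P5,P4] Q1=[P1,P2,P3] Q2=[]
t=11-12: P5@Q0 runs 1, rem=6, I/O yield, promote→Q0. Q0=[P4,P5] Q1=[P1,P2,P3] Q2=[]
t=12-14: P4@Q0 runs 2, rem=1, I/O yield, promote→Q0. Q0=[P5,P4] Q1=[P1,P2,P3] Q2=[]
t=14-15: P5@Q0 runs 1, rem=5, I/O yield, promote→Q0. Q0=[P4,P5] Q1=[P1,P2,P3] Q2=[]
t=15-16: P4@Q0 runs 1, rem=0, completes. Q0=[P5] Q1=[P1,P2,P3] Q2=[]
t=16-17: P5@Q0 runs 1, rem=4, I/O yield, promote→Q0. Q0=[P5] Q1=[P1,P2,P3] Q2=[]
t=17-18: P5@Q0 runs 1, rem=3, I/O yield, promote→Q0. Q0=[P5] Q1=[P1,P2,P3] Q2=[]
t=18-19: P5@Q0 runs 1, rem=2, I/O yield, promote→Q0. Q0=[P5] Q1=[P1,P2,P3] Q2=[]
t=19-20: P5@Q0 runs 1, rem=1, I/O yield, promote→Q0. Q0=[P5] Q1=[P1,P2,P3] Q2=[]
t=20-21: P5@Q0 runs 1, rem=0, completes. Q0=[] Q1=[P1,P2,P3] Q2=[]
t=21-25: P1@Q1 runs 4, rem=0, completes. Q0=[] Q1=[P2,P3] Q2=[]
t=25-30: P2@Q1 runs 5, rem=4, quantum used, demote→Q2. Q0=[] Q1=[P3] Q2=[P2]
t=30-34: P3@Q1 runs 4, rem=0, completes. Q0=[] Q1=[] Q2=[P2]
t=34-38: P2@Q2 runs 4, rem=0, completes. Q0=[] Q1=[] Q2=[]

Answer: P4,P5,P1,P3,P2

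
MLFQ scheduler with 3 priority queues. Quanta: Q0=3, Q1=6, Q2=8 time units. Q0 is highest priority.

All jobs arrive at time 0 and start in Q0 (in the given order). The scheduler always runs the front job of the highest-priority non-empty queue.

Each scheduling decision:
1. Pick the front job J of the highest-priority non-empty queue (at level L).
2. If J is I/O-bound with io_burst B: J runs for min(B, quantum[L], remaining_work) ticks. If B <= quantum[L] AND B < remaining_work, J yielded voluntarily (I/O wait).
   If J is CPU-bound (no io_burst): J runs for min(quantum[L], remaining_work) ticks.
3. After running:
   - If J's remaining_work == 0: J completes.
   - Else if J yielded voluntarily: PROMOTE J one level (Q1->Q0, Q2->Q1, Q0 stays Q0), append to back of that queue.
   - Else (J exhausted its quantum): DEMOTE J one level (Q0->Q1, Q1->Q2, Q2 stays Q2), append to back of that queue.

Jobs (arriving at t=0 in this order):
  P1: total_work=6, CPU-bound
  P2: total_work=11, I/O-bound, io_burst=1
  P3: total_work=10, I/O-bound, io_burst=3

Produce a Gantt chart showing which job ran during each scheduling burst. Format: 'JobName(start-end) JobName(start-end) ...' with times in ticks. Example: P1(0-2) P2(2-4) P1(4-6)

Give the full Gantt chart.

Answer: P1(0-3) P2(3-4) P3(4-7) P2(7-8) P3(8-11) P2(11-12) P3(12-15) P2(15-16) P3(16-17) P2(17-18) P2(18-19) P2(19-20) P2(20-21) P2(21-22) P2(22-23) P2(23-24) P1(24-27)

Derivation:
t=0-3: P1@Q0 runs 3, rem=3, quantum used, demote→Q1. Q0=[P2,P3] Q1=[P1] Q2=[]
t=3-4: P2@Q0 runs 1, rem=10, I/O yield, promote→Q0. Q0=[P3,P2] Q1=[P1] Q2=[]
t=4-7: P3@Q0 runs 3, rem=7, I/O yield, promote→Q0. Q0=[P2,P3] Q1=[P1] Q2=[]
t=7-8: P2@Q0 runs 1, rem=9, I/O yield, promote→Q0. Q0=[P3,P2] Q1=[P1] Q2=[]
t=8-11: P3@Q0 runs 3, rem=4, I/O yield, promote→Q0. Q0=[P2,P3] Q1=[P1] Q2=[]
t=11-12: P2@Q0 runs 1, rem=8, I/O yield, promote→Q0. Q0=[P3,P2] Q1=[P1] Q2=[]
t=12-15: P3@Q0 runs 3, rem=1, I/O yield, promote→Q0. Q0=[P2,P3] Q1=[P1] Q2=[]
t=15-16: P2@Q0 runs 1, rem=7, I/O yield, promote→Q0. Q0=[P3,P2] Q1=[P1] Q2=[]
t=16-17: P3@Q0 runs 1, rem=0, completes. Q0=[P2] Q1=[P1] Q2=[]
t=17-18: P2@Q0 runs 1, rem=6, I/O yield, promote→Q0. Q0=[P2] Q1=[P1] Q2=[]
t=18-19: P2@Q0 runs 1, rem=5, I/O yield, promote→Q0. Q0=[P2] Q1=[P1] Q2=[]
t=19-20: P2@Q0 runs 1, rem=4, I/O yield, promote→Q0. Q0=[P2] Q1=[P1] Q2=[]
t=20-21: P2@Q0 runs 1, rem=3, I/O yield, promote→Q0. Q0=[P2] Q1=[P1] Q2=[]
t=21-22: P2@Q0 runs 1, rem=2, I/O yield, promote→Q0. Q0=[P2] Q1=[P1] Q2=[]
t=22-23: P2@Q0 runs 1, rem=1, I/O yield, promote→Q0. Q0=[P2] Q1=[P1] Q2=[]
t=23-24: P2@Q0 runs 1, rem=0, completes. Q0=[] Q1=[P1] Q2=[]
t=24-27: P1@Q1 runs 3, rem=0, completes. Q0=[] Q1=[] Q2=[]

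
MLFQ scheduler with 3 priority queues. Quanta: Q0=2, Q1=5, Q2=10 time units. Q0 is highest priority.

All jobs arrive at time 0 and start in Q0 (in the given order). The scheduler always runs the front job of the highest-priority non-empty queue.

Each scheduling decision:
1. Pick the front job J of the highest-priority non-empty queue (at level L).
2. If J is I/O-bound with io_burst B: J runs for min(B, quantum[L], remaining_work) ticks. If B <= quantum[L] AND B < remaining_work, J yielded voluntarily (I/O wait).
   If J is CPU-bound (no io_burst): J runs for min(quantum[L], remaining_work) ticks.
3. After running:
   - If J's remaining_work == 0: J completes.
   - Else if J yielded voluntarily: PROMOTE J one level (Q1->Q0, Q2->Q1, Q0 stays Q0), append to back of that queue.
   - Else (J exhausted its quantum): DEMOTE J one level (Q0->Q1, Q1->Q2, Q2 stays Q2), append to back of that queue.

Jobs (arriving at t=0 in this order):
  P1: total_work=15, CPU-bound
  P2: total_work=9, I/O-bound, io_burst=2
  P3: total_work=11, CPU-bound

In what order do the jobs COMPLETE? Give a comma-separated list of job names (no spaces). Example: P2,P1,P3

Answer: P2,P1,P3

Derivation:
t=0-2: P1@Q0 runs 2, rem=13, quantum used, demote→Q1. Q0=[P2,P3] Q1=[P1] Q2=[]
t=2-4: P2@Q0 runs 2, rem=7, I/O yield, promote→Q0. Q0=[P3,P2] Q1=[P1] Q2=[]
t=4-6: P3@Q0 runs 2, rem=9, quantum used, demote→Q1. Q0=[P2] Q1=[P1,P3] Q2=[]
t=6-8: P2@Q0 runs 2, rem=5, I/O yield, promote→Q0. Q0=[P2] Q1=[P1,P3] Q2=[]
t=8-10: P2@Q0 runs 2, rem=3, I/O yield, promote→Q0. Q0=[P2] Q1=[P1,P3] Q2=[]
t=10-12: P2@Q0 runs 2, rem=1, I/O yield, promote→Q0. Q0=[P2] Q1=[P1,P3] Q2=[]
t=12-13: P2@Q0 runs 1, rem=0, completes. Q0=[] Q1=[P1,P3] Q2=[]
t=13-18: P1@Q1 runs 5, rem=8, quantum used, demote→Q2. Q0=[] Q1=[P3] Q2=[P1]
t=18-23: P3@Q1 runs 5, rem=4, quantum used, demote→Q2. Q0=[] Q1=[] Q2=[P1,P3]
t=23-31: P1@Q2 runs 8, rem=0, completes. Q0=[] Q1=[] Q2=[P3]
t=31-35: P3@Q2 runs 4, rem=0, completes. Q0=[] Q1=[] Q2=[]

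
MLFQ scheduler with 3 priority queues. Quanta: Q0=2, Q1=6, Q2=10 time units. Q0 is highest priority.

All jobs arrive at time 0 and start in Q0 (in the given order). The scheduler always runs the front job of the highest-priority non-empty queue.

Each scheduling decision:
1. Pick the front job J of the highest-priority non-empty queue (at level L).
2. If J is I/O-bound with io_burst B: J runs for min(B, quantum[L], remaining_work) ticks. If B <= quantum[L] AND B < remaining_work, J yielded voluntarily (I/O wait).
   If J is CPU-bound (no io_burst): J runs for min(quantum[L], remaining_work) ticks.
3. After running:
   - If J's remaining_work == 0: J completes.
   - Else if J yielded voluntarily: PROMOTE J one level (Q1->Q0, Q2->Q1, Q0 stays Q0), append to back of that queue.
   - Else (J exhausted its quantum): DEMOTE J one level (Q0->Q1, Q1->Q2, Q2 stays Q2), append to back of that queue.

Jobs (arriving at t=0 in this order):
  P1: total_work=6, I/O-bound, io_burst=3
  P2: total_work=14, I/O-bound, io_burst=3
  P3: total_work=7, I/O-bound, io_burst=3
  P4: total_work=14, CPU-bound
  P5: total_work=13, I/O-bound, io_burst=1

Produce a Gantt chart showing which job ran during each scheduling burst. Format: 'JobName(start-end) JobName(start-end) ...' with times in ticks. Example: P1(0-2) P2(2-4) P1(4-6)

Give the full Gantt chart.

Answer: P1(0-2) P2(2-4) P3(4-6) P4(6-8) P5(8-9) P5(9-10) P5(10-11) P5(11-12) P5(12-13) P5(13-14) P5(14-15) P5(15-16) P5(16-17) P5(17-18) P5(18-19) P5(19-20) P5(20-21) P1(21-24) P1(24-25) P2(25-28) P2(28-30) P3(30-33) P3(33-35) P4(35-41) P2(41-44) P2(44-46) P2(46-48) P4(48-54)

Derivation:
t=0-2: P1@Q0 runs 2, rem=4, quantum used, demote→Q1. Q0=[P2,P3,P4,P5] Q1=[P1] Q2=[]
t=2-4: P2@Q0 runs 2, rem=12, quantum used, demote→Q1. Q0=[P3,P4,P5] Q1=[P1,P2] Q2=[]
t=4-6: P3@Q0 runs 2, rem=5, quantum used, demote→Q1. Q0=[P4,P5] Q1=[P1,P2,P3] Q2=[]
t=6-8: P4@Q0 runs 2, rem=12, quantum used, demote→Q1. Q0=[P5] Q1=[P1,P2,P3,P4] Q2=[]
t=8-9: P5@Q0 runs 1, rem=12, I/O yield, promote→Q0. Q0=[P5] Q1=[P1,P2,P3,P4] Q2=[]
t=9-10: P5@Q0 runs 1, rem=11, I/O yield, promote→Q0. Q0=[P5] Q1=[P1,P2,P3,P4] Q2=[]
t=10-11: P5@Q0 runs 1, rem=10, I/O yield, promote→Q0. Q0=[P5] Q1=[P1,P2,P3,P4] Q2=[]
t=11-12: P5@Q0 runs 1, rem=9, I/O yield, promote→Q0. Q0=[P5] Q1=[P1,P2,P3,P4] Q2=[]
t=12-13: P5@Q0 runs 1, rem=8, I/O yield, promote→Q0. Q0=[P5] Q1=[P1,P2,P3,P4] Q2=[]
t=13-14: P5@Q0 runs 1, rem=7, I/O yield, promote→Q0. Q0=[P5] Q1=[P1,P2,P3,P4] Q2=[]
t=14-15: P5@Q0 runs 1, rem=6, I/O yield, promote→Q0. Q0=[P5] Q1=[P1,P2,P3,P4] Q2=[]
t=15-16: P5@Q0 runs 1, rem=5, I/O yield, promote→Q0. Q0=[P5] Q1=[P1,P2,P3,P4] Q2=[]
t=16-17: P5@Q0 runs 1, rem=4, I/O yield, promote→Q0. Q0=[P5] Q1=[P1,P2,P3,P4] Q2=[]
t=17-18: P5@Q0 runs 1, rem=3, I/O yield, promote→Q0. Q0=[P5] Q1=[P1,P2,P3,P4] Q2=[]
t=18-19: P5@Q0 runs 1, rem=2, I/O yield, promote→Q0. Q0=[P5] Q1=[P1,P2,P3,P4] Q2=[]
t=19-20: P5@Q0 runs 1, rem=1, I/O yield, promote→Q0. Q0=[P5] Q1=[P1,P2,P3,P4] Q2=[]
t=20-21: P5@Q0 runs 1, rem=0, completes. Q0=[] Q1=[P1,P2,P3,P4] Q2=[]
t=21-24: P1@Q1 runs 3, rem=1, I/O yield, promote→Q0. Q0=[P1] Q1=[P2,P3,P4] Q2=[]
t=24-25: P1@Q0 runs 1, rem=0, completes. Q0=[] Q1=[P2,P3,P4] Q2=[]
t=25-28: P2@Q1 runs 3, rem=9, I/O yield, promote→Q0. Q0=[P2] Q1=[P3,P4] Q2=[]
t=28-30: P2@Q0 runs 2, rem=7, quantum used, demote→Q1. Q0=[] Q1=[P3,P4,P2] Q2=[]
t=30-33: P3@Q1 runs 3, rem=2, I/O yield, promote→Q0. Q0=[P3] Q1=[P4,P2] Q2=[]
t=33-35: P3@Q0 runs 2, rem=0, completes. Q0=[] Q1=[P4,P2] Q2=[]
t=35-41: P4@Q1 runs 6, rem=6, quantum used, demote→Q2. Q0=[] Q1=[P2] Q2=[P4]
t=41-44: P2@Q1 runs 3, rem=4, I/O yield, promote→Q0. Q0=[P2] Q1=[] Q2=[P4]
t=44-46: P2@Q0 runs 2, rem=2, quantum used, demote→Q1. Q0=[] Q1=[P2] Q2=[P4]
t=46-48: P2@Q1 runs 2, rem=0, completes. Q0=[] Q1=[] Q2=[P4]
t=48-54: P4@Q2 runs 6, rem=0, completes. Q0=[] Q1=[] Q2=[]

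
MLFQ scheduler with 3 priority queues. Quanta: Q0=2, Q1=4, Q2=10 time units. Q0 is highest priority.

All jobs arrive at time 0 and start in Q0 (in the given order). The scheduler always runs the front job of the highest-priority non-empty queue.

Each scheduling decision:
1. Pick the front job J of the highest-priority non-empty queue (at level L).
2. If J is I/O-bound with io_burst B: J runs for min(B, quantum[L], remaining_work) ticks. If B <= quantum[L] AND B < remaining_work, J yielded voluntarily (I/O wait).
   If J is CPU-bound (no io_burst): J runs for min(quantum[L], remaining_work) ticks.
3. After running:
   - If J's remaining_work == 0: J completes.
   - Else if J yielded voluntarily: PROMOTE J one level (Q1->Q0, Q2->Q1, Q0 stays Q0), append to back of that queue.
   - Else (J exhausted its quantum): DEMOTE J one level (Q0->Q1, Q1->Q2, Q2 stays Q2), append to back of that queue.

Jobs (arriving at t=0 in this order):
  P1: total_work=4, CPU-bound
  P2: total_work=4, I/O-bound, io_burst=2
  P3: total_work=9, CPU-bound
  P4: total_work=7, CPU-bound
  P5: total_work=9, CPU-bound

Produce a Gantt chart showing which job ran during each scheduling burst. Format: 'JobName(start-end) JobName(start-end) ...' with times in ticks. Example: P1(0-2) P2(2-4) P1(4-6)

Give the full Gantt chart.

t=0-2: P1@Q0 runs 2, rem=2, quantum used, demote→Q1. Q0=[P2,P3,P4,P5] Q1=[P1] Q2=[]
t=2-4: P2@Q0 runs 2, rem=2, I/O yield, promote→Q0. Q0=[P3,P4,P5,P2] Q1=[P1] Q2=[]
t=4-6: P3@Q0 runs 2, rem=7, quantum used, demote→Q1. Q0=[P4,P5,P2] Q1=[P1,P3] Q2=[]
t=6-8: P4@Q0 runs 2, rem=5, quantum used, demote→Q1. Q0=[P5,P2] Q1=[P1,P3,P4] Q2=[]
t=8-10: P5@Q0 runs 2, rem=7, quantum used, demote→Q1. Q0=[P2] Q1=[P1,P3,P4,P5] Q2=[]
t=10-12: P2@Q0 runs 2, rem=0, completes. Q0=[] Q1=[P1,P3,P4,P5] Q2=[]
t=12-14: P1@Q1 runs 2, rem=0, completes. Q0=[] Q1=[P3,P4,P5] Q2=[]
t=14-18: P3@Q1 runs 4, rem=3, quantum used, demote→Q2. Q0=[] Q1=[P4,P5] Q2=[P3]
t=18-22: P4@Q1 runs 4, rem=1, quantum used, demote→Q2. Q0=[] Q1=[P5] Q2=[P3,P4]
t=22-26: P5@Q1 runs 4, rem=3, quantum used, demote→Q2. Q0=[] Q1=[] Q2=[P3,P4,P5]
t=26-29: P3@Q2 runs 3, rem=0, completes. Q0=[] Q1=[] Q2=[P4,P5]
t=29-30: P4@Q2 runs 1, rem=0, completes. Q0=[] Q1=[] Q2=[P5]
t=30-33: P5@Q2 runs 3, rem=0, completes. Q0=[] Q1=[] Q2=[]

Answer: P1(0-2) P2(2-4) P3(4-6) P4(6-8) P5(8-10) P2(10-12) P1(12-14) P3(14-18) P4(18-22) P5(22-26) P3(26-29) P4(29-30) P5(30-33)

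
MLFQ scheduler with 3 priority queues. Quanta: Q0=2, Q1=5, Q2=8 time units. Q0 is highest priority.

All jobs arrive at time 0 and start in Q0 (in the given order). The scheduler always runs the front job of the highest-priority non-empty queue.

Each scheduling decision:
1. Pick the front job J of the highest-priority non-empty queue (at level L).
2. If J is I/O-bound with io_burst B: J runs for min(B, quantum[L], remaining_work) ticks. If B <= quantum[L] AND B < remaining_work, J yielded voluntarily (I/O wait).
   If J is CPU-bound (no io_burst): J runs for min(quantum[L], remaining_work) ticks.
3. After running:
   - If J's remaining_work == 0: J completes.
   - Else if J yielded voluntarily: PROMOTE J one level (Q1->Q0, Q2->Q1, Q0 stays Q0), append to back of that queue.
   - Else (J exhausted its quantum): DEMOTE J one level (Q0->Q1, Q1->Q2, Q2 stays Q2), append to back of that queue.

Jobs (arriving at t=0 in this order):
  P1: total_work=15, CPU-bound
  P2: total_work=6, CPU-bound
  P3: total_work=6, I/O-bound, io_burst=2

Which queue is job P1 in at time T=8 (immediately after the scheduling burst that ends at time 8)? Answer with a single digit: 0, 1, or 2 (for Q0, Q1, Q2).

Answer: 1

Derivation:
t=0-2: P1@Q0 runs 2, rem=13, quantum used, demote→Q1. Q0=[P2,P3] Q1=[P1] Q2=[]
t=2-4: P2@Q0 runs 2, rem=4, quantum used, demote→Q1. Q0=[P3] Q1=[P1,P2] Q2=[]
t=4-6: P3@Q0 runs 2, rem=4, I/O yield, promote→Q0. Q0=[P3] Q1=[P1,P2] Q2=[]
t=6-8: P3@Q0 runs 2, rem=2, I/O yield, promote→Q0. Q0=[P3] Q1=[P1,P2] Q2=[]
t=8-10: P3@Q0 runs 2, rem=0, completes. Q0=[] Q1=[P1,P2] Q2=[]
t=10-15: P1@Q1 runs 5, rem=8, quantum used, demote→Q2. Q0=[] Q1=[P2] Q2=[P1]
t=15-19: P2@Q1 runs 4, rem=0, completes. Q0=[] Q1=[] Q2=[P1]
t=19-27: P1@Q2 runs 8, rem=0, completes. Q0=[] Q1=[] Q2=[]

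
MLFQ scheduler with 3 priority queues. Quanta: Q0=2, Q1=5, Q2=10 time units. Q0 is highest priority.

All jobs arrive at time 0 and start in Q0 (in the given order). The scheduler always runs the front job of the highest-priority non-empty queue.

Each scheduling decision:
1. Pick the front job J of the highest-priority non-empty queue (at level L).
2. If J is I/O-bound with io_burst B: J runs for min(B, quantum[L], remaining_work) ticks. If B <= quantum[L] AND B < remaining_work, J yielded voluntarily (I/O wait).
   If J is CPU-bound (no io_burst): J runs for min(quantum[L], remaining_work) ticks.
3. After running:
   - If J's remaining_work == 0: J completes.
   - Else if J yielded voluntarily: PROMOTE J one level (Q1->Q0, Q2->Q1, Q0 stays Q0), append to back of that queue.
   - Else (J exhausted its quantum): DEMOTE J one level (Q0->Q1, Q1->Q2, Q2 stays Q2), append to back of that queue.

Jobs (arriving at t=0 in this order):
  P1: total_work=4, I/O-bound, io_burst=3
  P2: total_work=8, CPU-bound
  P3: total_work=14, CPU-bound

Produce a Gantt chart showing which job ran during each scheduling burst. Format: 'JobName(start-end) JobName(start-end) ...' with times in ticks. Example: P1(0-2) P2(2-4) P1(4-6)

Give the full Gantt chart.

t=0-2: P1@Q0 runs 2, rem=2, quantum used, demote→Q1. Q0=[P2,P3] Q1=[P1] Q2=[]
t=2-4: P2@Q0 runs 2, rem=6, quantum used, demote→Q1. Q0=[P3] Q1=[P1,P2] Q2=[]
t=4-6: P3@Q0 runs 2, rem=12, quantum used, demote→Q1. Q0=[] Q1=[P1,P2,P3] Q2=[]
t=6-8: P1@Q1 runs 2, rem=0, completes. Q0=[] Q1=[P2,P3] Q2=[]
t=8-13: P2@Q1 runs 5, rem=1, quantum used, demote→Q2. Q0=[] Q1=[P3] Q2=[P2]
t=13-18: P3@Q1 runs 5, rem=7, quantum used, demote→Q2. Q0=[] Q1=[] Q2=[P2,P3]
t=18-19: P2@Q2 runs 1, rem=0, completes. Q0=[] Q1=[] Q2=[P3]
t=19-26: P3@Q2 runs 7, rem=0, completes. Q0=[] Q1=[] Q2=[]

Answer: P1(0-2) P2(2-4) P3(4-6) P1(6-8) P2(8-13) P3(13-18) P2(18-19) P3(19-26)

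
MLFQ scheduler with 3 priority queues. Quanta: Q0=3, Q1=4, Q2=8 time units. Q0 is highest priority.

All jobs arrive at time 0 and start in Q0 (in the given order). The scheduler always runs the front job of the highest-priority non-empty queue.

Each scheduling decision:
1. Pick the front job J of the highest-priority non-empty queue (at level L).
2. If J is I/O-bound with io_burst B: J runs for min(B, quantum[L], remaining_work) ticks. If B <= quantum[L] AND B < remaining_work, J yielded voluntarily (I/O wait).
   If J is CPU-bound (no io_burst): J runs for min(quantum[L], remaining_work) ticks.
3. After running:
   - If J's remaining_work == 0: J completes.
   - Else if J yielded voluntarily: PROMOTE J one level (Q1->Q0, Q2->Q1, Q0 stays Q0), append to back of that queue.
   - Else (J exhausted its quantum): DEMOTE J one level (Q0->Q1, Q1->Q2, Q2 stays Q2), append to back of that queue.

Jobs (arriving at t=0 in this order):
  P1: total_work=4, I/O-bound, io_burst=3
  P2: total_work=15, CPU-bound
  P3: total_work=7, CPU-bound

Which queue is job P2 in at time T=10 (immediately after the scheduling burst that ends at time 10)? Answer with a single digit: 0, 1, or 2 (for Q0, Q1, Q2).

Answer: 1

Derivation:
t=0-3: P1@Q0 runs 3, rem=1, I/O yield, promote→Q0. Q0=[P2,P3,P1] Q1=[] Q2=[]
t=3-6: P2@Q0 runs 3, rem=12, quantum used, demote→Q1. Q0=[P3,P1] Q1=[P2] Q2=[]
t=6-9: P3@Q0 runs 3, rem=4, quantum used, demote→Q1. Q0=[P1] Q1=[P2,P3] Q2=[]
t=9-10: P1@Q0 runs 1, rem=0, completes. Q0=[] Q1=[P2,P3] Q2=[]
t=10-14: P2@Q1 runs 4, rem=8, quantum used, demote→Q2. Q0=[] Q1=[P3] Q2=[P2]
t=14-18: P3@Q1 runs 4, rem=0, completes. Q0=[] Q1=[] Q2=[P2]
t=18-26: P2@Q2 runs 8, rem=0, completes. Q0=[] Q1=[] Q2=[]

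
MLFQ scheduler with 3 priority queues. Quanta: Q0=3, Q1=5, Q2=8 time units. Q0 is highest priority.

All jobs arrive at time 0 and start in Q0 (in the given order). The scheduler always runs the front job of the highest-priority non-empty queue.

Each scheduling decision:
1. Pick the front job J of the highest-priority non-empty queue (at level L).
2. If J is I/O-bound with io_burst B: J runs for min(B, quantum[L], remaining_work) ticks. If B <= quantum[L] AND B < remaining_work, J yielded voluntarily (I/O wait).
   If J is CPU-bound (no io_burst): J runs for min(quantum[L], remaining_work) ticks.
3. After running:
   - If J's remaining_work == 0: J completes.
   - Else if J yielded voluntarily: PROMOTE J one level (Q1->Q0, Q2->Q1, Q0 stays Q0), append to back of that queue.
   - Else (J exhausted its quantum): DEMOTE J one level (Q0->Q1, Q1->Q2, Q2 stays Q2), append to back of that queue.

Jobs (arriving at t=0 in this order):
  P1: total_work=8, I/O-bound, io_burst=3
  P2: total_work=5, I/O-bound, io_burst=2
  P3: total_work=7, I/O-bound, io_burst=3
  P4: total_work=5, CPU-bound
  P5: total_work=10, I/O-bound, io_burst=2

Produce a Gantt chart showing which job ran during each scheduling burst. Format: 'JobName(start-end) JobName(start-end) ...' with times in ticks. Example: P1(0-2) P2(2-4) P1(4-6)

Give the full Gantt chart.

t=0-3: P1@Q0 runs 3, rem=5, I/O yield, promote→Q0. Q0=[P2,P3,P4,P5,P1] Q1=[] Q2=[]
t=3-5: P2@Q0 runs 2, rem=3, I/O yield, promote→Q0. Q0=[P3,P4,P5,P1,P2] Q1=[] Q2=[]
t=5-8: P3@Q0 runs 3, rem=4, I/O yield, promote→Q0. Q0=[P4,P5,P1,P2,P3] Q1=[] Q2=[]
t=8-11: P4@Q0 runs 3, rem=2, quantum used, demote→Q1. Q0=[P5,P1,P2,P3] Q1=[P4] Q2=[]
t=11-13: P5@Q0 runs 2, rem=8, I/O yield, promote→Q0. Q0=[P1,P2,P3,P5] Q1=[P4] Q2=[]
t=13-16: P1@Q0 runs 3, rem=2, I/O yield, promote→Q0. Q0=[P2,P3,P5,P1] Q1=[P4] Q2=[]
t=16-18: P2@Q0 runs 2, rem=1, I/O yield, promote→Q0. Q0=[P3,P5,P1,P2] Q1=[P4] Q2=[]
t=18-21: P3@Q0 runs 3, rem=1, I/O yield, promote→Q0. Q0=[P5,P1,P2,P3] Q1=[P4] Q2=[]
t=21-23: P5@Q0 runs 2, rem=6, I/O yield, promote→Q0. Q0=[P1,P2,P3,P5] Q1=[P4] Q2=[]
t=23-25: P1@Q0 runs 2, rem=0, completes. Q0=[P2,P3,P5] Q1=[P4] Q2=[]
t=25-26: P2@Q0 runs 1, rem=0, completes. Q0=[P3,P5] Q1=[P4] Q2=[]
t=26-27: P3@Q0 runs 1, rem=0, completes. Q0=[P5] Q1=[P4] Q2=[]
t=27-29: P5@Q0 runs 2, rem=4, I/O yield, promote→Q0. Q0=[P5] Q1=[P4] Q2=[]
t=29-31: P5@Q0 runs 2, rem=2, I/O yield, promote→Q0. Q0=[P5] Q1=[P4] Q2=[]
t=31-33: P5@Q0 runs 2, rem=0, completes. Q0=[] Q1=[P4] Q2=[]
t=33-35: P4@Q1 runs 2, rem=0, completes. Q0=[] Q1=[] Q2=[]

Answer: P1(0-3) P2(3-5) P3(5-8) P4(8-11) P5(11-13) P1(13-16) P2(16-18) P3(18-21) P5(21-23) P1(23-25) P2(25-26) P3(26-27) P5(27-29) P5(29-31) P5(31-33) P4(33-35)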